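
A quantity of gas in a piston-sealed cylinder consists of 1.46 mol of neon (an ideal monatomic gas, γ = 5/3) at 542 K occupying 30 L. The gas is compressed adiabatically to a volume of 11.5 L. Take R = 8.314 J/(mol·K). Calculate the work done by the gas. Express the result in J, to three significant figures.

Adiabatic: TV^(γ−1) = const with γ = 5/3.
T₂ = T₁ (V₁/V₂)^(γ−1) = 542 × (30/11.5)^0.667 = 542 × 1.895 = 1027 K.
W_by = nCᵥ(T₁ − T₂) = (1.46)(12.47)(542 − 1027) = -8833 J.

W ≈ -8830 J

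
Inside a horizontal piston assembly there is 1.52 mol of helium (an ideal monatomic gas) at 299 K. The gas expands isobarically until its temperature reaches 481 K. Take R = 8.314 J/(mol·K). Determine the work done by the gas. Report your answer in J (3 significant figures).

W ≈ 2300 J

Isobaric: W = P ΔV = nR ΔT.
W = (1.52)(8.314)(481 − 299) = 2300 J.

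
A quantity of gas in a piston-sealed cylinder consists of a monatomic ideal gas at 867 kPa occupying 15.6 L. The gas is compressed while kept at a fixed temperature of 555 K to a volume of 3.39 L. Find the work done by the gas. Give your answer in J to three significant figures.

W ≈ -20600 J

Isothermal: W = nRT ln(V₂/V₁) = P₁V₁ ln(V₂/V₁).
P₁V₁ = (867 kPa)(15.6 L) = 13525 J.
W = 13525 × ln(3.39/15.6) = 13525 × -1.526
W_by_gas = -20645 J.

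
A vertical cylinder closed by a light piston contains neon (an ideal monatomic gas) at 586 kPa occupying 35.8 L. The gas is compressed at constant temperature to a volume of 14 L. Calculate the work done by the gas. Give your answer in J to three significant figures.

Isothermal: W = nRT ln(V₂/V₁) = P₁V₁ ln(V₂/V₁).
P₁V₁ = (586 kPa)(35.8 L) = 20979 J.
W = 20979 × ln(14/35.8) = 20979 × -0.9389
W_by_gas = -19697 J.

W ≈ -19700 J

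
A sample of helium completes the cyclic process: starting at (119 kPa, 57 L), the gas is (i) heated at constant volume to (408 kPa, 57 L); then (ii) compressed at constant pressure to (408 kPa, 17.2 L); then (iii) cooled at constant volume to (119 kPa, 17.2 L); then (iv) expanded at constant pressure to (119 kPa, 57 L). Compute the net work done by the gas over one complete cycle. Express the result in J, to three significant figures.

W_net ≈ -11500 J

Constant-volume legs do no work.
W(ii) = (408)(17.2 − 57) = -16238 J; W(iv) = (119)(57 − 17.2) = 4736 J.
W_net = -16238 + 4736 = -11502 J (the counter-clockwise enclosed area).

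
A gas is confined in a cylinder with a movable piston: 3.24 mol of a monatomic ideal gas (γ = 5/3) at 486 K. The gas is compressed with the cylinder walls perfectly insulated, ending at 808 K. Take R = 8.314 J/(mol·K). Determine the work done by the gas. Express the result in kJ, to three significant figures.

Adiabatic ⇒ Q = 0, so W_by = −ΔU = nCᵥ(T₁ − T₂).
Cᵥ = 3R/2 = 12.47 J/(mol·K).
W = (3.24)(12.47)(486 − 808) = -13011 J.

W ≈ -13.0 kJ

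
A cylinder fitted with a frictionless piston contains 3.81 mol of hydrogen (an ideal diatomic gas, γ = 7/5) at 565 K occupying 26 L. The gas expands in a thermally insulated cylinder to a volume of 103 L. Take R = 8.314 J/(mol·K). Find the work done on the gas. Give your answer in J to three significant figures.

Adiabatic: TV^(γ−1) = const with γ = 7/5.
T₂ = T₁ (V₁/V₂)^(γ−1) = 565 × (26/103)^0.4 = 565 × 0.5766 = 325.8 K.
W_by = nCᵥ(T₁ − T₂) = (3.81)(20.79)(565 − 325.8) = 18945 J.
Work on gas = −W_by = -18945 J.

W ≈ -18900 J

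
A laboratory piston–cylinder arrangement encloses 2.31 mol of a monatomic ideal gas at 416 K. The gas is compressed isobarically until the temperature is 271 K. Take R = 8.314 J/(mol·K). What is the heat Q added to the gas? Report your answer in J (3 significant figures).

Q ≈ -6960 J

Isobaric: W = nRΔT = (2.31)(8.314)(-145) = -2785 J.
ΔU = nCᵥΔT with Cᵥ = 3R/2: ΔU = (2.31)(12.47)(-145) = -4177 J.
Q = ΔU + W = -4177 − 2785 = -6962 J.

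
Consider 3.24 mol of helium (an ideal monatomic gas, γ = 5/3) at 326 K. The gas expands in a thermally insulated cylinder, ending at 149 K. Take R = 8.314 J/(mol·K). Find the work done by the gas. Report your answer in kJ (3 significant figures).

W ≈ 7.15 kJ

Adiabatic ⇒ Q = 0, so W_by = −ΔU = nCᵥ(T₁ − T₂).
Cᵥ = 3R/2 = 12.47 J/(mol·K).
W = (3.24)(12.47)(326 − 149) = 7152 J.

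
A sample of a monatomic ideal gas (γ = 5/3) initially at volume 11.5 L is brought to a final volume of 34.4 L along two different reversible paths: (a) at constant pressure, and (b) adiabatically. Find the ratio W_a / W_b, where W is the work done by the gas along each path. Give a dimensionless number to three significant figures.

W_a / W_b ≈ 2.56

Path (a) isobaric: W = P₁(V₂ − V₁) → W_a/(P₁V₁) = 1.991.
Path (b) adiabatic: W = P₁V₁(1 − (V₁/V₂)^(γ−1))/(γ−1) → W_b/(P₁V₁) = 0.7775.
W_a / W_b = 1.991 / 0.7775 = 2.561.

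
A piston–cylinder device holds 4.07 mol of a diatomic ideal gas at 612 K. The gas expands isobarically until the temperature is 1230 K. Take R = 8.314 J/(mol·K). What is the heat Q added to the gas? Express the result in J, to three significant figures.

Isobaric: W = nRΔT = (4.07)(8.314)(618) = 20912 J.
ΔU = nCᵥΔT with Cᵥ = 5R/2: ΔU = (4.07)(20.79)(618) = 52280 J.
Q = ΔU + W = 52280 + 20912 = 73192 J.

Q ≈ 73200 J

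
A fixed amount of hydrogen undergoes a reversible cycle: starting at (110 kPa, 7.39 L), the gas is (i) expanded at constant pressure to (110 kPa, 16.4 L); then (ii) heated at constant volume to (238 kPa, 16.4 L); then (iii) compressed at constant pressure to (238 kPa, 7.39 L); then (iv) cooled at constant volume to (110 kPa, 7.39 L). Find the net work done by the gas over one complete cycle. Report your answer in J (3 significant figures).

Constant-volume legs do no work.
W(i) = (110)(16.4 − 7.39) = 991.1 J; W(iii) = (238)(7.39 − 16.4) = -2144 J.
W_net = 991.1 − 2144 = -1153 J (the counter-clockwise enclosed area).

W_net ≈ -1150 J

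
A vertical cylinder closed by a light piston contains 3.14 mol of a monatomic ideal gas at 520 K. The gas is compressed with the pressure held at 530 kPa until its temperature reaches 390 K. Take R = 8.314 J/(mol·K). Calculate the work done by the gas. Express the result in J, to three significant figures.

Isobaric: W = P ΔV = nR ΔT.
W = (3.14)(8.314)(390 − 520) = -3394 J.

W ≈ -3390 J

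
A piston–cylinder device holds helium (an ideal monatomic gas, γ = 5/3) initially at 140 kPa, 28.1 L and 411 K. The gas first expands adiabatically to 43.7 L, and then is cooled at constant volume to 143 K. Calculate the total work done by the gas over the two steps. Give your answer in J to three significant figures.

W_total ≈ 1500 J

Step 1 (adiabatic): W = (P₁V₁ − P₂V₂)/(γ−1) = (3934 − 2931)/0.667 = 1505 J.
Step 2 (isochoric): W = 0 (constant volume).
W_total = 1505 + 0 = 1505 J.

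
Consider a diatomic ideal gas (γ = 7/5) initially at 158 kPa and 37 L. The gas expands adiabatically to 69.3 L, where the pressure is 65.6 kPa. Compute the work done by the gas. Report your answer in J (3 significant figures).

W ≈ 3250 J

Adiabatic: W = (P₁V₁ − P₂V₂)/(γ − 1) with γ = 7/5.
P₁V₁ = 5846 J, P₂V₂ = 4546 J.
W = (5846 − 4546) / 0.4 = 3250 J.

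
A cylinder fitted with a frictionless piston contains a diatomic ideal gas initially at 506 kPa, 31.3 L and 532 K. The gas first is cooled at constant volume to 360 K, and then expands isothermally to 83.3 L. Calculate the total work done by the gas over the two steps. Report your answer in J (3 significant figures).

Step 1 (isochoric): W = 0 (constant volume).
After step 1: P = 342.4 kPa (V unchanged).
Step 2 (isothermal): W = P₁V₁ ln(V₂/V₁) = (10717) ln(83.3/31.3) = 10490 J.
W_total = 0 + 10490 = 10490 J.

W_total ≈ 10500 J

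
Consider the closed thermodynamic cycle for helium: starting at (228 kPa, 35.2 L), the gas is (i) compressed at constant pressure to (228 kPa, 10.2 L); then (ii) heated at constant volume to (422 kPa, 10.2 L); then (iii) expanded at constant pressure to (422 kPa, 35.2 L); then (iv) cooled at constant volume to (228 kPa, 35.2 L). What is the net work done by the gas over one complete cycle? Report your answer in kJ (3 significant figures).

W_net ≈ 4.85 kJ

Constant-volume legs do no work.
W(i) = (228)(10.2 − 35.2) = -5700 J; W(iii) = (422)(35.2 − 10.2) = 10550 J.
W_net = -5700 + 10550 = 4850 J (the clockwise enclosed area).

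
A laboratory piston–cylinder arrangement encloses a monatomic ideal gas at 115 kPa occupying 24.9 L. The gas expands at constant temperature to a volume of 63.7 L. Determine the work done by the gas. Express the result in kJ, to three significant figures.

W ≈ 2.69 kJ

Isothermal: W = nRT ln(V₂/V₁) = P₁V₁ ln(V₂/V₁).
P₁V₁ = (115 kPa)(24.9 L) = 2864 J.
W = 2864 × ln(63.7/24.9) = 2864 × 0.9393
W_by_gas = 2690 J.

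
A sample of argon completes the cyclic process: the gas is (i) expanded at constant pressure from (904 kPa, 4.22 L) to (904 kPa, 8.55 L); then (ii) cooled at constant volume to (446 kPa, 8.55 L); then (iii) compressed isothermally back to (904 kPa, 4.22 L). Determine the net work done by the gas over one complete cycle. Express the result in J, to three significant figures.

Leg (i): W = PΔV = (904)(8.55 − 4.22) = 3914 J.
Leg (ii): W = 0.
Leg (iii): W = PᵢVᵢ ln(V_f/Vᵢ) = (3813) ln(4.22/8.55) = -2693 J.
W_net = 3914 − 2693 = 1222 J.

W_net ≈ 1220 J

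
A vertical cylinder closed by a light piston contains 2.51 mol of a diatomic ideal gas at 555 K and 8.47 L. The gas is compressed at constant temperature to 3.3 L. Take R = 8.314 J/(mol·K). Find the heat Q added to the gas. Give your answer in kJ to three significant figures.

Q ≈ -10.9 kJ

Isothermal ⇒ ΔU = 0, so Q = W = nRT ln(V₂/V₁).
Q = (2.51)(8.314)(555) ln(3.3/8.47) = 11582 × -0.9426 = -10917 J.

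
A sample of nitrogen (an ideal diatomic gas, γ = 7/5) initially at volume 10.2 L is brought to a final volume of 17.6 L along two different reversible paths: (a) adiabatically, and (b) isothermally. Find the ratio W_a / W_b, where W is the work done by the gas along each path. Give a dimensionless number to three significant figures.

Path (a) adiabatic: W = P₁V₁(1 − (V₁/V₂)^(γ−1))/(γ−1) → W_a/(P₁V₁) = 0.4901.
Path (b) isothermal: W = P₁V₁ ln(V₂/V₁) → W_b/(P₁V₁) = 0.5455.
W_a / W_b = 0.4901 / 0.5455 = 0.8984.

W_a / W_b ≈ 0.898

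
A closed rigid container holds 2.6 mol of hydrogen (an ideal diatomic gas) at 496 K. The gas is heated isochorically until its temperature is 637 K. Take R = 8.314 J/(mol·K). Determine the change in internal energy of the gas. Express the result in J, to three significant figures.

Constant volume ⇒ W = 0, so Q = ΔU = nCᵥΔT with Cᵥ = 5R/2 = 20.79 J/(mol·K).
ΔU = (2.6)(20.79)(637 − 496) = 7620 J.

ΔU ≈ 7620 J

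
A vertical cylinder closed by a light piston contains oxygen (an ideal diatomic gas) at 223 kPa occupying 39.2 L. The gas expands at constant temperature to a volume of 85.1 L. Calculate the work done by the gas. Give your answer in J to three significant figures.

Isothermal: W = nRT ln(V₂/V₁) = P₁V₁ ln(V₂/V₁).
P₁V₁ = (223 kPa)(39.2 L) = 8742 J.
W = 8742 × ln(85.1/39.2) = 8742 × 0.7752
W_by_gas = 6776 J.

W ≈ 6780 J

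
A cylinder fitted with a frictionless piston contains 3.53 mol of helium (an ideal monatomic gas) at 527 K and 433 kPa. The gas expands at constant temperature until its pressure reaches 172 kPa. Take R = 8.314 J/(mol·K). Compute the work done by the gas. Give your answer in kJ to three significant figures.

W ≈ 14.3 kJ

Isothermal process: W = nRT ln(V₂/V₁) = nRT ln(P₁/P₂).
W = (3.53)(8.314)(527) × ln(433/172)
  = 15467 × ln(2.517) = 15467 × 0.9232
W_by_gas = 14279 J.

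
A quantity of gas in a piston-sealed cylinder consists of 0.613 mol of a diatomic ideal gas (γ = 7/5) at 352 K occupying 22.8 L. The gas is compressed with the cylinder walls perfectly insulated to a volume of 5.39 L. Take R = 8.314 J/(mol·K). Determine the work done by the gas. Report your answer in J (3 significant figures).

W ≈ -3500 J

Adiabatic: TV^(γ−1) = const with γ = 7/5.
T₂ = T₁ (V₁/V₂)^(γ−1) = 352 × (22.8/5.39)^0.4 = 352 × 1.78 = 626.7 K.
W_by = nCᵥ(T₁ − T₂) = (0.613)(20.79)(352 − 626.7) = -3500 J.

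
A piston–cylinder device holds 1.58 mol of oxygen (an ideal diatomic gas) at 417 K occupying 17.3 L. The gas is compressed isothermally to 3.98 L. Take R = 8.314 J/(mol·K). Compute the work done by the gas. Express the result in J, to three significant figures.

W ≈ -8050 J

Isothermal: W = nRT ln(V₂/V₁).
W = (1.58)(8.314)(417) × ln(3.98/17.3)
  = 5478 × -1.469
W_by_gas = -8049 J.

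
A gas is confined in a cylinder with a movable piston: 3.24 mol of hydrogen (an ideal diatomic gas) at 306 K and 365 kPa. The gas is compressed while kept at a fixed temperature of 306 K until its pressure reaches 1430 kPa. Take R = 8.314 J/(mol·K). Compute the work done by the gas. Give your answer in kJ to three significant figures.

Isothermal process: W = nRT ln(V₂/V₁) = nRT ln(P₁/P₂).
W = (3.24)(8.314)(306) × ln(365/1430)
  = 8243 × ln(0.2552) = 8243 × -1.366
W_by_gas = -11256 J.

W ≈ -11.3 kJ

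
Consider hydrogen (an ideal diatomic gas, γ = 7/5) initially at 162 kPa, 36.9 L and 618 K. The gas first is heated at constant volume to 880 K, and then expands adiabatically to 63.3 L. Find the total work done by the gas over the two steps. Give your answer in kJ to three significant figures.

W_total ≈ 4.13 kJ

Step 1 (isochoric): W = 0 (constant volume).
After step 1: P = 230.7 kPa (V unchanged).
Step 2 (adiabatic): W = (P₁V₁ − P₂V₂)/(γ−1) = (8512 − 6859)/0.4 = 4132 J.
W_total = 0 + 4132 = 4132 J.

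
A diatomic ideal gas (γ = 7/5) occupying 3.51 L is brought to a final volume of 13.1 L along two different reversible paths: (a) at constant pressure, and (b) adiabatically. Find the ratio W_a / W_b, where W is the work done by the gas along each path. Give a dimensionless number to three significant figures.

Path (a) isobaric: W = P₁(V₂ − V₁) → W_a/(P₁V₁) = 2.732.
Path (b) adiabatic: W = P₁V₁(1 − (V₁/V₂)^(γ−1))/(γ−1) → W_b/(P₁V₁) = 1.024.
W_a / W_b = 2.732 / 1.024 = 2.669.

W_a / W_b ≈ 2.67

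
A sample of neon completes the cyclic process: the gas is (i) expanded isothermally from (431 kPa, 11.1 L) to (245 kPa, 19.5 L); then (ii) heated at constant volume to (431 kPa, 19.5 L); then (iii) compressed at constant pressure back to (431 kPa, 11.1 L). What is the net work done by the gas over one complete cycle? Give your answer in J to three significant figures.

W_net ≈ -925 J

Leg (i): W = PᵢVᵢ ln(V_f/Vᵢ) = (4784) ln(19.5/11.1) = 2696 J.
Leg (ii): W = 0.
Leg (iii): W = PΔV = (431)(11.1 − 19.5) = -3620 J.
W_net = 2696 − 3620 = -924.7 J.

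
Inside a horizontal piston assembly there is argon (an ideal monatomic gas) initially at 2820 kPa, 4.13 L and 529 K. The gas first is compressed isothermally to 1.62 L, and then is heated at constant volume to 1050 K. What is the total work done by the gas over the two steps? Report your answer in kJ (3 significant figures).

Step 1 (isothermal): W = P₁V₁ ln(V₂/V₁) = (11647) ln(1.62/4.13) = -10899 J.
Step 2 (isochoric): W = 0 (constant volume).
W_total = -10899 + 0 = -10899 J.

W_total ≈ -10.9 kJ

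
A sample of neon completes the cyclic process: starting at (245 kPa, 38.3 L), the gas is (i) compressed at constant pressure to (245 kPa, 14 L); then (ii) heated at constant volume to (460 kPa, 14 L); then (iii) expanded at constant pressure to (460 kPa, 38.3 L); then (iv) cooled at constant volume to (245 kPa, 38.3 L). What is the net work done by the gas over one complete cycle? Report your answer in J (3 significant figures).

W_net ≈ 5220 J

Constant-volume legs do no work.
W(i) = (245)(14 − 38.3) = -5953 J; W(iii) = (460)(38.3 − 14) = 11178 J.
W_net = -5953 + 11178 = 5224 J (the clockwise enclosed area).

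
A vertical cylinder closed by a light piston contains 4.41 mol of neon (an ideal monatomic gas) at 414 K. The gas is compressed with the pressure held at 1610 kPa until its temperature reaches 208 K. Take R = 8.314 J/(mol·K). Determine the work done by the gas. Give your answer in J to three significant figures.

Isobaric: W = P ΔV = nR ΔT.
W = (4.41)(8.314)(208 − 414) = -7553 J.

W ≈ -7550 J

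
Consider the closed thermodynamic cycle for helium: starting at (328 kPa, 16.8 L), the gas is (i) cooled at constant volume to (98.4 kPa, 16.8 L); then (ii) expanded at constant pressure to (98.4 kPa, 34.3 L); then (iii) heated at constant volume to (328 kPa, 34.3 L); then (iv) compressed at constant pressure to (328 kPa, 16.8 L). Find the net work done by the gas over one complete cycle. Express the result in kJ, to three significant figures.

Constant-volume legs do no work.
W(ii) = (98.4)(34.3 − 16.8) = 1722 J; W(iv) = (328)(16.8 − 34.3) = -5740 J.
W_net = 1722 − 5740 = -4018 J (the counter-clockwise enclosed area).

W_net ≈ -4.02 kJ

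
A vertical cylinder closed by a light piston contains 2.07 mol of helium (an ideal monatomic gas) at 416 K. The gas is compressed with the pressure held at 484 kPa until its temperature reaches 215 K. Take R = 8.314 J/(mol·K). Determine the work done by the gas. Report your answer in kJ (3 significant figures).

Isobaric: W = P ΔV = nR ΔT.
W = (2.07)(8.314)(215 − 416) = -3459 J.

W ≈ -3.46 kJ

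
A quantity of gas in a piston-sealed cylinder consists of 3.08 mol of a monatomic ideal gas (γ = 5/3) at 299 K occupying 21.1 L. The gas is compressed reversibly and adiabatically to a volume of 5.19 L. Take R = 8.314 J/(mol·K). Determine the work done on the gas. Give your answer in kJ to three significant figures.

W ≈ 17.8 kJ

Adiabatic: TV^(γ−1) = const with γ = 5/3.
T₂ = T₁ (V₁/V₂)^(γ−1) = 299 × (21.1/5.19)^0.667 = 299 × 2.547 = 761.6 K.
W_by = nCᵥ(T₁ − T₂) = (3.08)(12.47)(299 − 761.6) = -17770 J.
Work on gas = −W_by = 17770 J.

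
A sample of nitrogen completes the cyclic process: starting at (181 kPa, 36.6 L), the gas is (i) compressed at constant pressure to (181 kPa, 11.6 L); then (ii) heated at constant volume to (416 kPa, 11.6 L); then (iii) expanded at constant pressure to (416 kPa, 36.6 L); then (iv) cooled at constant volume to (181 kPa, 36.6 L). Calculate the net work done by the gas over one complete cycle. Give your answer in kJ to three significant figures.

W_net ≈ 5.88 kJ

Constant-volume legs do no work.
W(i) = (181)(11.6 − 36.6) = -4525 J; W(iii) = (416)(36.6 − 11.6) = 10400 J.
W_net = -4525 + 10400 = 5875 J (the clockwise enclosed area).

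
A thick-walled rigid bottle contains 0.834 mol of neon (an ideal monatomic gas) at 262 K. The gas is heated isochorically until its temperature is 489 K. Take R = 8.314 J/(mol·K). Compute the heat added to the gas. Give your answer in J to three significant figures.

Constant volume ⇒ W = 0, so Q = ΔU = nCᵥΔT with Cᵥ = 3R/2 = 12.47 J/(mol·K).
ΔU = (0.834)(12.47)(489 − 262) = 2361 J.

Q ≈ 2360 J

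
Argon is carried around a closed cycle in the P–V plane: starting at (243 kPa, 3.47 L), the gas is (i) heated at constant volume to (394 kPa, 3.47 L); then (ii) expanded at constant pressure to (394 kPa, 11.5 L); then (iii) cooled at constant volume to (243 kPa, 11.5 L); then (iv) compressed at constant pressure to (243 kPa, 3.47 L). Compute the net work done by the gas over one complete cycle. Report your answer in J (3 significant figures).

Constant-volume legs do no work.
W(ii) = (394)(11.5 − 3.47) = 3164 J; W(iv) = (243)(3.47 − 11.5) = -1951 J.
W_net = 3164 − 1951 = 1213 J (the clockwise enclosed area).

W_net ≈ 1210 J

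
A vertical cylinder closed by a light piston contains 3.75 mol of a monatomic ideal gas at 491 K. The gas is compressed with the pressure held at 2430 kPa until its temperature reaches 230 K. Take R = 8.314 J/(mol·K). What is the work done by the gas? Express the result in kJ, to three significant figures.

W ≈ -8.14 kJ

Isobaric: W = P ΔV = nR ΔT.
W = (3.75)(8.314)(230 − 491) = -8137 J.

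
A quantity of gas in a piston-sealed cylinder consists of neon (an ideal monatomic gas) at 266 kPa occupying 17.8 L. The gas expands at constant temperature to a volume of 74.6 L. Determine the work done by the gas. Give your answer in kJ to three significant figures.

W ≈ 6.78 kJ

Isothermal: W = nRT ln(V₂/V₁) = P₁V₁ ln(V₂/V₁).
P₁V₁ = (266 kPa)(17.8 L) = 4735 J.
W = 4735 × ln(74.6/17.8) = 4735 × 1.433
W_by_gas = 6785 J.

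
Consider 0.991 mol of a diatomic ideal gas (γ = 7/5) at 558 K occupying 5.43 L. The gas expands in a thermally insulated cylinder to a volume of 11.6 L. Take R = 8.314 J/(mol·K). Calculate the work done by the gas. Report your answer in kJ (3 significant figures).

Adiabatic: TV^(γ−1) = const with γ = 7/5.
T₂ = T₁ (V₁/V₂)^(γ−1) = 558 × (5.43/11.6)^0.4 = 558 × 0.7381 = 411.9 K.
W_by = nCᵥ(T₁ − T₂) = (0.991)(20.79)(558 − 411.9) = 3010 J.

W ≈ 3.01 kJ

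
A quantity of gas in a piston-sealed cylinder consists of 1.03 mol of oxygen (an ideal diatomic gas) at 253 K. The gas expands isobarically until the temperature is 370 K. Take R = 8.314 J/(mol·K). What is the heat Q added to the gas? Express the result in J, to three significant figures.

Isobaric: W = nRΔT = (1.03)(8.314)(117) = 1002 J.
ΔU = nCᵥΔT with Cᵥ = 5R/2: ΔU = (1.03)(20.79)(117) = 2505 J.
Q = ΔU + W = 2505 + 1002 = 3507 J.

Q ≈ 3510 J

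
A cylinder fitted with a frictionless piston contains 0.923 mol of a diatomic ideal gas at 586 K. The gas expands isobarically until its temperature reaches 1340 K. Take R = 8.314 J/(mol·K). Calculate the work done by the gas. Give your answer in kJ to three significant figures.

Isobaric: W = P ΔV = nR ΔT.
W = (0.923)(8.314)(1340 − 586) = 5786 J.

W ≈ 5.79 kJ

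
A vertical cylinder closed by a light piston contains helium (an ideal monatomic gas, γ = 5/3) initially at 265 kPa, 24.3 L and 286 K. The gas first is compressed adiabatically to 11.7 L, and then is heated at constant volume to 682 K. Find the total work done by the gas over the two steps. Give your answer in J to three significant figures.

Step 1 (adiabatic): W = (P₁V₁ − P₂V₂)/(γ−1) = (6440 − 10483)/0.667 = -6065 J.
Step 2 (isochoric): W = 0 (constant volume).
W_total = -6065 + 0 = -6065 J.

W_total ≈ -6060 J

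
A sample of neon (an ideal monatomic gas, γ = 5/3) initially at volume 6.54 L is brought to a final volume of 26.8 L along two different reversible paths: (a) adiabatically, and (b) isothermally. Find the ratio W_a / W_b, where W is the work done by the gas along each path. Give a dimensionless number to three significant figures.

Path (a) adiabatic: W = P₁V₁(1 − (V₁/V₂)^(γ−1))/(γ−1) → W_a/(P₁V₁) = 0.9142.
Path (b) isothermal: W = P₁V₁ ln(V₂/V₁) → W_b/(P₁V₁) = 1.41.
W_a / W_b = 0.9142 / 1.41 = 0.6482.

W_a / W_b ≈ 0.648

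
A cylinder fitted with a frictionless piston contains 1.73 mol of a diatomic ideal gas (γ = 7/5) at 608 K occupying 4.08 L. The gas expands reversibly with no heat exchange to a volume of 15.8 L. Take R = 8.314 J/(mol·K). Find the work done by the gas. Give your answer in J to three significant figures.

Adiabatic: TV^(γ−1) = const with γ = 7/5.
T₂ = T₁ (V₁/V₂)^(γ−1) = 608 × (4.08/15.8)^0.4 = 608 × 0.5818 = 353.8 K.
W_by = nCᵥ(T₁ − T₂) = (1.73)(20.79)(608 − 353.8) = 9142 J.

W ≈ 9140 J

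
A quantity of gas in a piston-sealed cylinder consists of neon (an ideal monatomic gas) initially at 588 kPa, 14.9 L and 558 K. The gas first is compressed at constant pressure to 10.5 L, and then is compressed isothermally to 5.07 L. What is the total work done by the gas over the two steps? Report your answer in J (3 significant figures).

W_total ≈ -7080 J

Step 1 (isobaric): W = PΔV = (588 kPa)(10.5 − 14.9 L) = -2587 J.
After step 1: P = 588 kPa, V = 10.5 L, T = 393.2 K.
Step 2 (isothermal): W = P₁V₁ ln(V₂/V₁) = (6174) ln(5.07/10.5) = -4495 J.
W_total = -2587 − 4495 = -7082 J.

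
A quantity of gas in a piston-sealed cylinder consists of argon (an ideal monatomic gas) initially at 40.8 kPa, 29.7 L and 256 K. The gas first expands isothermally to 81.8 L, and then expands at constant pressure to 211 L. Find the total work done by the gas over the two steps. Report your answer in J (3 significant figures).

Step 1 (isothermal): W = P₁V₁ ln(V₂/V₁) = (1212) ln(81.8/29.7) = 1228 J.
After step 1: P = 14.81 kPa, V = 81.8 L, T = 256 K.
Step 2 (isobaric): W = PΔV = (14.81 kPa)(211 − 81.8 L) = 1914 J.
W_total = 1228 + 1914 = 3142 J.

W_total ≈ 3140 J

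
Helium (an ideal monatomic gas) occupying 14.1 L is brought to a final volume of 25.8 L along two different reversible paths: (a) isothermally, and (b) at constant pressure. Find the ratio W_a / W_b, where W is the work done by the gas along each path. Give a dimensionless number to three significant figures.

W_a / W_b ≈ 0.728

Path (a) isothermal: W = P₁V₁ ln(V₂/V₁) → W_a/(P₁V₁) = 0.6042.
Path (b) isobaric: W = P₁(V₂ − V₁) → W_b/(P₁V₁) = 0.8298.
W_a / W_b = 0.6042 / 0.8298 = 0.7281.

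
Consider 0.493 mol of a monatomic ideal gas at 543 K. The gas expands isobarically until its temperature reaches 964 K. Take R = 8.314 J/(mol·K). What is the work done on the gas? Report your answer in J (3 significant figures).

W ≈ -1730 J

Isobaric: W = P ΔV = nR ΔT.
W = (0.493)(8.314)(964 − 543) = 1726 J.
Work on gas = −W_by = -1726 J.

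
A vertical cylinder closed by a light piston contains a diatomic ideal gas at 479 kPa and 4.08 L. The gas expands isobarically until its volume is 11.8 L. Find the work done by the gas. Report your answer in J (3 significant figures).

Isobaric: W = P ΔV.
W = (479 kPa)(11.8 − 4.08 L) = (479)(7.72) = 3698 J.

W ≈ 3700 J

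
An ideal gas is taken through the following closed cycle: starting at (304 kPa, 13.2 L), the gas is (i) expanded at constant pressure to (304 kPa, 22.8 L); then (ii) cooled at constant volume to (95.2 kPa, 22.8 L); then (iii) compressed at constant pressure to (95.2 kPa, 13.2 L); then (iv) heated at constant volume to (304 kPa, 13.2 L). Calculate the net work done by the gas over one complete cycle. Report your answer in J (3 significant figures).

Constant-volume legs do no work.
W(i) = (304)(22.8 − 13.2) = 2918 J; W(iii) = (95.2)(13.2 − 22.8) = -913.9 J.
W_net = 2918 − 913.9 = 2004 J (the clockwise enclosed area).

W_net ≈ 2000 J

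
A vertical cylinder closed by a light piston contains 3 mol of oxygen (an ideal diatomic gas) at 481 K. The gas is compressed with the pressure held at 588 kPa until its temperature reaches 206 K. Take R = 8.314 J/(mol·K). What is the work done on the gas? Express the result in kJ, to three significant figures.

Isobaric: W = P ΔV = nR ΔT.
W = (3)(8.314)(206 − 481) = -6859 J.
Work on gas = −W_by = 6859 J.

W ≈ 6.86 kJ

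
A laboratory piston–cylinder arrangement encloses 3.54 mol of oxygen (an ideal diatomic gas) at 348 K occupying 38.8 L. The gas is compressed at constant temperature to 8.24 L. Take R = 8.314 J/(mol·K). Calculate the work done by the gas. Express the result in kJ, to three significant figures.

Isothermal: W = nRT ln(V₂/V₁).
W = (3.54)(8.314)(348) × ln(8.24/38.8)
  = 10242 × -1.549
W_by_gas = -15869 J.

W ≈ -15.9 kJ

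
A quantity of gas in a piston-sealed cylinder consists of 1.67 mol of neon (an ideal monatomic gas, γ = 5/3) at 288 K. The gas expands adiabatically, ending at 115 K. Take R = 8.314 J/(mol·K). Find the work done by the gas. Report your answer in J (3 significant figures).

Adiabatic ⇒ Q = 0, so W_by = −ΔU = nCᵥ(T₁ − T₂).
Cᵥ = 3R/2 = 12.47 J/(mol·K).
W = (1.67)(12.47)(288 − 115) = 3603 J.

W ≈ 3600 J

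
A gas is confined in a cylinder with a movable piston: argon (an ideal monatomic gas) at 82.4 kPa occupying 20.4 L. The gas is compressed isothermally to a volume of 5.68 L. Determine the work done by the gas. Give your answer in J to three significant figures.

W ≈ -2150 J

Isothermal: W = nRT ln(V₂/V₁) = P₁V₁ ln(V₂/V₁).
P₁V₁ = (82.4 kPa)(20.4 L) = 1681 J.
W = 1681 × ln(5.68/20.4) = 1681 × -1.279
W_by_gas = -2149 J.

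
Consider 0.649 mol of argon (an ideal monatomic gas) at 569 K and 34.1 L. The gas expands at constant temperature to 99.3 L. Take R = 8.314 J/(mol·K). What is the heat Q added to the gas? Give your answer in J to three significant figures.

Isothermal ⇒ ΔU = 0, so Q = W = nRT ln(V₂/V₁).
Q = (0.649)(8.314)(569) ln(99.3/34.1) = 3070 × 1.069 = 3282 J.

Q ≈ 3280 J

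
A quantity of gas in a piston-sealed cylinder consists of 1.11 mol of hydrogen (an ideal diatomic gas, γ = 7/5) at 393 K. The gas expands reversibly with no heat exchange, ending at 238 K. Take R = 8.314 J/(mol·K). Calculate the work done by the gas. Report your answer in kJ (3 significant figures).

W ≈ 3.58 kJ

Adiabatic ⇒ Q = 0, so W_by = −ΔU = nCᵥ(T₁ − T₂).
Cᵥ = 5R/2 = 20.79 J/(mol·K).
W = (1.11)(20.79)(393 − 238) = 3576 J.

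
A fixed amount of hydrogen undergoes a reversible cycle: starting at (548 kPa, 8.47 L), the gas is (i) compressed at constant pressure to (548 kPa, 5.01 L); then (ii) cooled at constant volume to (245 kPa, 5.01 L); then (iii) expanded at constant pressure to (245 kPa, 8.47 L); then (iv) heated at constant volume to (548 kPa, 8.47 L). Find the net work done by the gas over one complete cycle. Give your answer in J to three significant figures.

Constant-volume legs do no work.
W(i) = (548)(5.01 − 8.47) = -1896 J; W(iii) = (245)(8.47 − 5.01) = 847.7 J.
W_net = -1896 + 847.7 = -1048 J (the counter-clockwise enclosed area).

W_net ≈ -1050 J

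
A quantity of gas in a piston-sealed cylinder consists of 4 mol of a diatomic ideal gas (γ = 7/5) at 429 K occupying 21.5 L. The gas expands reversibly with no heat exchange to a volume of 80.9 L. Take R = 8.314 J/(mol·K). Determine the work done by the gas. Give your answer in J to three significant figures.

Adiabatic: TV^(γ−1) = const with γ = 7/5.
T₂ = T₁ (V₁/V₂)^(γ−1) = 429 × (21.5/80.9)^0.4 = 429 × 0.5886 = 252.5 K.
W_by = nCᵥ(T₁ − T₂) = (4)(20.79)(429 − 252.5) = 14675 J.

W ≈ 14700 J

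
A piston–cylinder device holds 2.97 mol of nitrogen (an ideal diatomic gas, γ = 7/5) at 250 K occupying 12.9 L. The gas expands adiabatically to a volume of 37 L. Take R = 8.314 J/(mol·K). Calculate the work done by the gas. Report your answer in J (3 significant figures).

W ≈ 5310 J

Adiabatic: TV^(γ−1) = const with γ = 7/5.
T₂ = T₁ (V₁/V₂)^(γ−1) = 250 × (12.9/37)^0.4 = 250 × 0.6561 = 164 K.
W_by = nCᵥ(T₁ − T₂) = (2.97)(20.79)(250 − 164) = 5308 J.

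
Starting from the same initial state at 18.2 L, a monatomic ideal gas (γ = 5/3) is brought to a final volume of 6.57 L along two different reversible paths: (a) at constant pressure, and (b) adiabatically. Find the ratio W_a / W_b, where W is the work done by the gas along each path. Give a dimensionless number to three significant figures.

Path (a) isobaric: W = P₁(V₂ − V₁) → W_a/(P₁V₁) = -0.639.
Path (b) adiabatic: W = P₁V₁(1 − (V₁/V₂)^(γ−1))/(γ−1) → W_b/(P₁V₁) = -1.459.
W_a / W_b = -0.639 / -1.459 = 0.4381.

W_a / W_b ≈ 0.438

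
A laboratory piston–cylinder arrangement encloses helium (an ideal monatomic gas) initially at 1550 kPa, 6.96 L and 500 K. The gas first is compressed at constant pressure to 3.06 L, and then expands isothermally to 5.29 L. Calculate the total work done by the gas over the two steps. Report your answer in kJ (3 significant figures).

Step 1 (isobaric): W = PΔV = (1550 kPa)(3.06 − 6.96 L) = -6045 J.
After step 1: P = 1550 kPa, V = 3.06 L, T = 219.8 K.
Step 2 (isothermal): W = P₁V₁ ln(V₂/V₁) = (4743) ln(5.29/3.06) = 2596 J.
W_total = -6045 + 2596 = -3449 J.

W_total ≈ -3.45 kJ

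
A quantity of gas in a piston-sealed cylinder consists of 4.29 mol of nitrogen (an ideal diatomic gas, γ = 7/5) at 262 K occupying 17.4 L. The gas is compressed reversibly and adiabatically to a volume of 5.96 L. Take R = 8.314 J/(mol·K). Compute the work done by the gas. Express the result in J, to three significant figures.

W ≈ -12500 J

Adiabatic: TV^(γ−1) = const with γ = 7/5.
T₂ = T₁ (V₁/V₂)^(γ−1) = 262 × (17.4/5.96)^0.4 = 262 × 1.535 = 402.2 K.
W_by = nCᵥ(T₁ − T₂) = (4.29)(20.79)(262 − 402.2) = -12500 J.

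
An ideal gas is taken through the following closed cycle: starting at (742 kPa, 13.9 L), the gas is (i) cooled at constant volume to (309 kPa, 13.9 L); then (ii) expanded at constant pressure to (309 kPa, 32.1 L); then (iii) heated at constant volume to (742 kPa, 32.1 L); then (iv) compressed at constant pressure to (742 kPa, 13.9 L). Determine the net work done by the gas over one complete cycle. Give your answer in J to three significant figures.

Constant-volume legs do no work.
W(ii) = (309)(32.1 − 13.9) = 5624 J; W(iv) = (742)(13.9 − 32.1) = -13504 J.
W_net = 5624 − 13504 = -7881 J (the counter-clockwise enclosed area).

W_net ≈ -7880 J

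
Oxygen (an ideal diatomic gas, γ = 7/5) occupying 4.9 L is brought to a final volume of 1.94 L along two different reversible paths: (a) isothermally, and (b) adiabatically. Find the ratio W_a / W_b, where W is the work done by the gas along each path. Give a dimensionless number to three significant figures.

W_a / W_b ≈ 0.826

Path (a) isothermal: W = P₁V₁ ln(V₂/V₁) → W_a/(P₁V₁) = -0.9265.
Path (b) adiabatic: W = P₁V₁(1 − (V₁/V₂)^(γ−1))/(γ−1) → W_b/(P₁V₁) = -1.122.
W_a / W_b = -0.9265 / -1.122 = 0.8261.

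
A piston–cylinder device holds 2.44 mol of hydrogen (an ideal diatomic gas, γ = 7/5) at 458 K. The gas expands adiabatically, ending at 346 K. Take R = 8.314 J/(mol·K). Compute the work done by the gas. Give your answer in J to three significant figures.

Adiabatic ⇒ Q = 0, so W_by = −ΔU = nCᵥ(T₁ − T₂).
Cᵥ = 5R/2 = 20.79 J/(mol·K).
W = (2.44)(20.79)(458 − 346) = 5680 J.

W ≈ 5680 J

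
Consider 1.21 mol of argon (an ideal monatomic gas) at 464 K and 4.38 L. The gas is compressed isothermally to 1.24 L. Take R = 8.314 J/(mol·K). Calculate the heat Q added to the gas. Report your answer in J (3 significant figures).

Isothermal ⇒ ΔU = 0, so Q = W = nRT ln(V₂/V₁).
Q = (1.21)(8.314)(464) ln(1.24/4.38) = 4668 × -1.262 = -5890 J.

Q ≈ -5890 J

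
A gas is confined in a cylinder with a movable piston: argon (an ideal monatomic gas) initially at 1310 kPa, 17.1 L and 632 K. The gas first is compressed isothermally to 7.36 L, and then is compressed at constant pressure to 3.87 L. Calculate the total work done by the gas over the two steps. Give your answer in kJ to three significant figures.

Step 1 (isothermal): W = P₁V₁ ln(V₂/V₁) = (22401) ln(7.36/17.1) = -18884 J.
After step 1: P = 3044 kPa, V = 7.36 L, T = 632 K.
Step 2 (isobaric): W = PΔV = (3044 kPa)(3.87 − 7.36 L) = -10622 J.
W_total = -18884 − 10622 = -29507 J.

W_total ≈ -29.5 kJ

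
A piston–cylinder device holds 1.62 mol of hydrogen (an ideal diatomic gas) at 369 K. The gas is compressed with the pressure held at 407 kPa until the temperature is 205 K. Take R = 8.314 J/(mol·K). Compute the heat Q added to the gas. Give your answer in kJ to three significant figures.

Isobaric: W = nRΔT = (1.62)(8.314)(-164) = -2209 J.
ΔU = nCᵥΔT with Cᵥ = 5R/2: ΔU = (1.62)(20.79)(-164) = -5522 J.
Q = ΔU + W = -5522 − 2209 = -7731 J.

Q ≈ -7.73 kJ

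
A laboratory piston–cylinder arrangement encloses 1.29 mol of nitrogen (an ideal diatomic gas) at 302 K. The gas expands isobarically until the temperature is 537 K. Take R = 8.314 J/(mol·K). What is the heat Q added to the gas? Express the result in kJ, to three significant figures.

Q ≈ 8.82 kJ

Isobaric: W = nRΔT = (1.29)(8.314)(235) = 2520 J.
ΔU = nCᵥΔT with Cᵥ = 5R/2: ΔU = (1.29)(20.79)(235) = 6301 J.
Q = ΔU + W = 6301 + 2520 = 8821 J.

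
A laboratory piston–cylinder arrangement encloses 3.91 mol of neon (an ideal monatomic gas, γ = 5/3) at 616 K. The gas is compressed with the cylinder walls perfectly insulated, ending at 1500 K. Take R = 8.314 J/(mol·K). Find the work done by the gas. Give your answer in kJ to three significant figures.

Adiabatic ⇒ Q = 0, so W_by = −ΔU = nCᵥ(T₁ − T₂).
Cᵥ = 3R/2 = 12.47 J/(mol·K).
W = (3.91)(12.47)(616 − 1500) = -43105 J.

W ≈ -43.1 kJ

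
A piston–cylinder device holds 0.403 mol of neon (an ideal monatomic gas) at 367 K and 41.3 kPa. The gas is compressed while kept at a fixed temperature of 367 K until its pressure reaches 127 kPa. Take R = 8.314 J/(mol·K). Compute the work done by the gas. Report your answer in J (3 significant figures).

Isothermal process: W = nRT ln(V₂/V₁) = nRT ln(P₁/P₂).
W = (0.403)(8.314)(367) × ln(41.3/127)
  = 1230 × ln(0.3252) = 1230 × -1.123
W_by_gas = -1381 J.

W ≈ -1380 J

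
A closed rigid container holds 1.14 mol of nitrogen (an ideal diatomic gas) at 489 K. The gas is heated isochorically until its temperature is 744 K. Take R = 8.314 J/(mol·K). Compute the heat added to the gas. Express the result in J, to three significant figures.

Constant volume ⇒ W = 0, so Q = ΔU = nCᵥΔT with Cᵥ = 5R/2 = 20.79 J/(mol·K).
ΔU = (1.14)(20.79)(744 − 489) = 6042 J.

Q ≈ 6040 J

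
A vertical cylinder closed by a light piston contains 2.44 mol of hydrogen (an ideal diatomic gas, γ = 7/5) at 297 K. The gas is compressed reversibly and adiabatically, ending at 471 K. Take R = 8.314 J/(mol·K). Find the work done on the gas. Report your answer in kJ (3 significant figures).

W ≈ 8.82 kJ

Adiabatic ⇒ Q = 0, so W_by = −ΔU = nCᵥ(T₁ − T₂).
Cᵥ = 5R/2 = 20.79 J/(mol·K).
W = (2.44)(20.79)(297 − 471) = -8824 J.
Work on gas = −W_by = 8824 J.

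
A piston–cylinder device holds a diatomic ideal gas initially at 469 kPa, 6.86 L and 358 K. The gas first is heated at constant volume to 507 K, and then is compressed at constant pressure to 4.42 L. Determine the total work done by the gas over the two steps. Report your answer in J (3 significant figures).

W_total ≈ -1620 J

Step 1 (isochoric): W = 0 (constant volume).
After step 1: P = 664.2 kPa (V unchanged).
Step 2 (isobaric): W = PΔV = (664.2 kPa)(4.42 − 6.86 L) = -1621 J.
W_total = 0 − 1621 = -1621 J.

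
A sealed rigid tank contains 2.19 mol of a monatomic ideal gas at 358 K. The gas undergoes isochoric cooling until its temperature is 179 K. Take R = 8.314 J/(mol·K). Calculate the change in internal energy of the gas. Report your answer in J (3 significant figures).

ΔU ≈ -4890 J

Constant volume ⇒ W = 0, so Q = ΔU = nCᵥΔT with Cᵥ = 3R/2 = 12.47 J/(mol·K).
ΔU = (2.19)(12.47)(179 − 358) = -4889 J.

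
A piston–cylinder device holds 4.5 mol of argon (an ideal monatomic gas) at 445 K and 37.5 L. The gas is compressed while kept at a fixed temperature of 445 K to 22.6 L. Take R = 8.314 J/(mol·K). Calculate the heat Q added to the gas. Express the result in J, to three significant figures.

Isothermal ⇒ ΔU = 0, so Q = W = nRT ln(V₂/V₁).
Q = (4.5)(8.314)(445) ln(22.6/37.5) = 16649 × -0.5064 = -8431 J.

Q ≈ -8430 J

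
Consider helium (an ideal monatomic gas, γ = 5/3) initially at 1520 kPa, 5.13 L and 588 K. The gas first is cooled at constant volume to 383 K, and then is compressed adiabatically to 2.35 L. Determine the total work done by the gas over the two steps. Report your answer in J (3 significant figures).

W_total ≈ -5200 J

Step 1 (isochoric): W = 0 (constant volume).
After step 1: P = 990.1 kPa (V unchanged).
Step 2 (adiabatic): W = (P₁V₁ − P₂V₂)/(γ−1) = (5079 − 8547)/0.667 = -5202 J.
W_total = 0 − 5202 = -5202 J.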